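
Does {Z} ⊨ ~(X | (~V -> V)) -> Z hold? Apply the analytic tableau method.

Yes

Initial set: {T Z; F (~(X | (~V -> V)) -> Z)}.
F (~(X | (~V -> V)) -> Z): α-rule — add T ~(X | (~V -> V)), F Z.
× closes — contains both Z and ~Z.
All 1 branch closes.
Every branch closed, so the premises entail the conclusion.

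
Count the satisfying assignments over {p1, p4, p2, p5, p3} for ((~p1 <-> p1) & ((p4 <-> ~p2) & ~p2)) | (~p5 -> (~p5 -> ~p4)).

24

Initial set: {(((~p1 <-> p1) & ((p4 <-> ~p2) & ~p2)) | (~p5 -> (~p5 -> ~p4)))}.
(((~p1 <-> p1) & ((p4 <-> ~p2) & ~p2)) | (~p5 -> (~p5 -> ~p4))): β-rule — branch into ((~p1 <-> p1) & ((p4 <-> ~p2) & ~p2))  //  (~p5 -> (~p5 -> ~p4)).
  branch 1 (add ((~p1 <-> p1) & ((p4 <-> ~p2) & ~p2))):
    ((~p1 <-> p1) & ((p4 <-> ~p2) & ~p2)): α-rule — add (~p1 <-> p1), ((p4 <-> ~p2) & ~p2).
    ((p4 <-> ~p2) & ~p2): α-rule — add (p4 <-> ~p2), ~p2.
    (~p1 <-> p1): β-rule — branch into ~p1, p1  //  ~~p1, ~p1.
      branch 1.1 (add ~p1, p1):
        × closes — contains both p1 and ~p1.
      branch 1.2 (add ~~p1, ~p1):
        × closes — contains both p1 and ~p1.
  branch 2 (add (~p5 -> (~p5 -> ~p4))):
    (~p5 -> (~p5 -> ~p4)): β-rule — branch into ~~p5  //  (~p5 -> ~p4).
      branch 2.1 (add ~~p5):
        ○ open, literals {p5=T}.
      branch 2.2 (add (~p5 -> ~p4)):
        (~p5 -> ~p4): β-rule — branch into ~~p5  //  ~p4.
          branch 2.2.1 (add ~~p5):
            ○ open, literals {p5=T}.
          branch 2.2.2 (add ~p4):
            ○ open, literals {p4=F}.
2 branches closed, 3 open.
Each open branch fixes some atoms; the unmentioned ones are free. Counting distinct full assignments: branch {p5=T} (p1, p4, p2, p3) contributes 16 new; branch {p5=T} (p1, p4, p2, p3) contributes 0 new; branch {p4=F} (p1, p2, p5, p3) contributes 8 new. Total: 24.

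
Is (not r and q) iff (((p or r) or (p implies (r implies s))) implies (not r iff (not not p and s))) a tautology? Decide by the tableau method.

Not valid

Assume the negation and expand:
Initial set: {F ((not r and q) iff (((p or r) or (p implies (r implies s))) implies (not r iff (not not p and s))))}.
F ((not r and q) iff (((p or r) or (p implies (r implies s))) implies (not r iff (not not p and s)))): β-rule — branch into T (not r and q), F (((p or r) or (p implies (r implies s))) implies (not r iff (not not p and s)))  //  F (not r and q), T (((p or r) or (p implies (r implies s))) implies (not r iff (not not p and s))).
  branch 1 (add T (not r and q), F (((p or r) or (p implies (r implies s))) implies (not r iff (not not p and s)))):
    T (not r and q): α-rule — add T not r, T q.
    F (((p or r) or (p implies (r implies s))) implies (not r iff (not not p and s))): α-rule — add T ((p or r) or (p implies (r implies s))), F (not r iff (not not p and s)).
    T ((p or r) or (p implies (r implies s))): β-rule — branch into T (p or r)  //  T (p implies (r implies s)).
      branch 1.1 (add T (p or r)):
        F (not r iff (not not p and s)): β-rule — branch into T not r, F (not not p and s)  //  F not r, T (not not p and s).
          branch 1.1.1 (add T not r, F (not not p and s)):
            T (p or r): β-rule — branch into T p  //  T r.
              branch 1.1.1.1 (add T p):
                F (not not p and s): β-rule — branch into F not not p  //  F s.
                  branch 1.1.1.1.1 (add F not not p):
                    F not not p: drop double negation, giving F p.
                    × closes — contains both p and not p.
                  branch 1.1.1.1.2 (add F s):
                    ○ open, literals {p=true, q=true, r=false, s=false}.
              branch 1.1.1.2 (add T r):
                × closes — contains both r and not r.
          branch 1.1.2 (add F not r, T (not not p and s)):
            × closes — contains both r and not r.
      branch 1.2 (add T (p implies (r implies s))):
        F (not r iff (not not p and s)): β-rule — branch into T not r, F (not not p and s)  //  F not r, T (not not p and s).
          branch 1.2.1 (add T not r, F (not not p and s)):
            T (p implies (r implies s)): β-rule — branch into F p  //  T (r implies s).
              branch 1.2.1.1 (add F p):
                F (not not p and s): β-rule — branch into F not not p  //  F s.
                  branch 1.2.1.1.1 (add F not not p):
                    F not not p: drop double negation, giving F p.
                    ○ open, literals {p=false, q=true, r=false}.
                  branch 1.2.1.1.2 (add F s):
                    ○ open, literals {p=false, q=true, r=false, s=false}.
              branch 1.2.1.2 (add T (r implies s)):
                F (not not p and s): β-rule — branch into F not not p  //  F s.
                  branch 1.2.1.2.1 (add F not not p):
                    F not not p: drop double negation, giving F p.
                    T (r implies s): β-rule — branch into F r  //  T s.
                      branch 1.2.1.2.1.1 (add F r):
                        ○ open, literals {p=false, q=true, r=false}.
                      branch 1.2.1.2.1.2 (add T s):
                        ○ open, literals {p=false, q=true, r=false, s=true}.
                  branch 1.2.1.2.2 (add F s):
                    T (r implies s): β-rule — branch into F r  //  T s.
                      branch 1.2.1.2.2.1 (add F r):
                        ○ open, literals {q=true, r=false, s=false}.
                      branch 1.2.1.2.2.2 (add T s):
                        × closes — contains both s and not s.
          branch 1.2.2 (add F not r, T (not not p and s)):
            × closes — contains both r and not r.
  branch 2 (add F (not r and q), T (((p or r) or (p implies (r implies s))) implies (not r iff (not not p and s)))):
    F (not r and q): β-rule — branch into F not r  //  F q.
      branch 2.1 (add F not r):
        T (((p or r) or (p implies (r implies s))) implies (not r iff (not not p and s))): β-rule — branch into F ((p or r) or (p implies (r implies s)))  //  T (not r iff (not not p and s)).
          branch 2.1.1 (add F ((p or r) or (p implies (r implies s)))):
            F ((p or r) or (p implies (r implies s))): α-rule — add F (p or r), F (p implies (r implies s)).
            F (p or r): α-rule — add F p, F r.
            × closes — contains both r and not r.
          branch 2.1.2 (add T (not r iff (not not p and s))):
            T (not r iff (not not p and s)): β-rule — branch into T not r, T (not not p and s)  //  F not r, F (not not p and s).
              branch 2.1.2.1 (add T not r, T (not not p and s)):
                × closes — contains both r and not r.
              branch 2.1.2.2 (add F not r, F (not not p and s)):
                F (not not p and s): β-rule — branch into F not not p  //  F s.
                  branch 2.1.2.2.1 (add F not not p):
                    F not not p: drop double negation, giving F p.
                    ○ open, literals {p=false, r=true}.
                  branch 2.1.2.2.2 (add F s):
                    ○ open, literals {r=true, s=false}.
      branch 2.2 (add F q):
        T (((p or r) or (p implies (r implies s))) implies (not r iff (not not p and s))): β-rule — branch into F ((p or r) or (p implies (r implies s)))  //  T (not r iff (not not p and s)).
          branch 2.2.1 (add F ((p or r) or (p implies (r implies s)))):
            F ((p or r) or (p implies (r implies s))): α-rule — add F (p or r), F (p implies (r implies s)).
            F (p or r): α-rule — add F p, F r.
            F (p implies (r implies s)): α-rule — add T p, F (r implies s).
            × closes — contains both p and not p.
          branch 2.2.2 (add T (not r iff (not not p and s))):
            T (not r iff (not not p and s)): β-rule — branch into T not r, T (not not p and s)  //  F not r, F (not not p and s).
              branch 2.2.2.1 (add T not r, T (not not p and s)):
                T (not not p and s): α-rule — add T not not p, T s.
                T not not p: drop double negation, giving T p.
                ○ open, literals {p=true, q=false, r=false, s=true}.
              branch 2.2.2.2 (add F not r, F (not not p and s)):
                F (not not p and s): β-rule — branch into F not not p  //  F s.
                  branch 2.2.2.2.1 (add F not not p):
                    F not not p: drop double negation, giving F p.
                    ○ open, literals {p=false, q=false, r=true}.
                  branch 2.2.2.2.2 (add F s):
                    ○ open, literals {q=false, r=true, s=false}.
8 branches closed, 11 open.
An open branch gives a countermodel: p=true, q=true, r=false, s=false (unmentioned atoms arbitrary); under it the original formula is false.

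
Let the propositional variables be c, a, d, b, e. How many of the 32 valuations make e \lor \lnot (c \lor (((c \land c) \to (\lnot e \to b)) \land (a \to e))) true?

20

Initial set: {(e \lor \lnot (c \lor (((c \land c) \to (\lnot e \to b)) \land (a \to e))))}.
(e \lor \lnot (c \lor (((c \land c) \to (\lnot e \to b)) \land (a \to e)))): β-rule — branch into e  //  \lnot (c \lor (((c \land c) \to (\lnot e \to b)) \land (a \to e))).
  branch 1 (add e):
    ○ open, literals {e=true}.
  branch 2 (add \lnot (c \lor (((c \land c) \to (\lnot e \to b)) \land (a \to e)))):
    \lnot (c \lor (((c \land c) \to (\lnot e \to b)) \land (a \to e))): α-rule — add \lnot c, \lnot (((c \land c) \to (\lnot e \to b)) \land (a \to e)).
    \lnot (((c \land c) \to (\lnot e \to b)) \land (a \to e)): β-rule — branch into \lnot ((c \land c) \to (\lnot e \to b))  //  \lnot (a \to e).
      branch 2.1 (add \lnot ((c \land c) \to (\lnot e \to b))):
        \lnot ((c \land c) \to (\lnot e \to b)): α-rule — add (c \land c), \lnot (\lnot e \to b).
        (c \land c): α-rule — add c, c.
        × closes — contains both c and \lnot c.
      branch 2.2 (add \lnot (a \to e)):
        \lnot (a \to e): α-rule — add a, \lnot e.
        ○ open, literals {a=true, c=false, e=false}.
1 branch closed, 2 open.
Each open branch fixes some atoms; the unmentioned ones are free. Counting distinct full assignments: branch {e=true} (c, a, d, b) contributes 16 new; branch {a=true, c=false, e=false} (d, b) contributes 4 new. Total: 20.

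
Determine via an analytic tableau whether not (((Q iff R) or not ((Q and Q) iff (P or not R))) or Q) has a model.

Initial set: {not (((Q iff R) or not ((Q and Q) iff (P or not R))) or Q)}.
not (((Q iff R) or not ((Q and Q) iff (P or not R))) or Q): α-rule — add not ((Q iff R) or not ((Q and Q) iff (P or not R))), not Q.
not ((Q iff R) or not ((Q and Q) iff (P or not R))): α-rule — add not (Q iff R), not not ((Q and Q) iff (P or not R)).
not (Q iff R): β-rule — branch into Q, not R  //  not Q, R.
  branch 1 (add Q, not R):
    × closes — contains both Q and not Q.
  branch 2 (add not Q, R):
    not not ((Q and Q) iff (P or not R)): β-rule — branch into (Q and Q), (P or not R)  //  not (Q and Q), not (P or not R).
      branch 2.1 (add (Q and Q), (P or not R)):
        (Q and Q): α-rule — add Q, Q.
        × closes — contains both Q and not Q.
      branch 2.2 (add not (Q and Q), not (P or not R)):
        not (P or not R): α-rule — add not P, not not R.
        not (Q and Q): β-rule — branch into not Q  //  not Q.
          branch 2.2.1 (add not Q):
            ○ open, literals {P=F, Q=F, R=T}.
          branch 2.2.2 (add not Q):
            ○ open, literals {P=F, Q=F, R=T}.
2 branches closed, 2 open.
An open branch gives a satisfying assignment: P=F, Q=F, R=T.

Satisfiable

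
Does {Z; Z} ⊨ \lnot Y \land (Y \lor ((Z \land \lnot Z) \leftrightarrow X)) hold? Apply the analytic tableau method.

No

Initial set: {T Z; T Z; F (\lnot Y \land (Y \lor ((Z \land \lnot Z) \leftrightarrow X)))}.
F (\lnot Y \land (Y \lor ((Z \land \lnot Z) \leftrightarrow X))): β-rule — branch into F \lnot Y  //  F (Y \lor ((Z \land \lnot Z) \leftrightarrow X)).
  branch 1 (add F \lnot Y):
    ○ open, literals {Y=true, Z=true}.
  branch 2 (add F (Y \lor ((Z \land \lnot Z) \leftrightarrow X))):
    F (Y \lor ((Z \land \lnot Z) \leftrightarrow X)): α-rule — add F Y, F ((Z \land \lnot Z) \leftrightarrow X).
    F ((Z \land \lnot Z) \leftrightarrow X): β-rule — branch into T (Z \land \lnot Z), F X  //  F (Z \land \lnot Z), T X.
      branch 2.1 (add T (Z \land \lnot Z), F X):
        T (Z \land \lnot Z): α-rule — add T Z, T \lnot Z.
        × closes — contains both Z and \lnot Z.
      branch 2.2 (add F (Z \land \lnot Z), T X):
        F (Z \land \lnot Z): β-rule — branch into F Z  //  F \lnot Z.
          branch 2.2.1 (add F Z):
            × closes — contains both Z and \lnot Z.
          branch 2.2.2 (add F \lnot Z):
            ○ open, literals {X=true, Y=false, Z=true}.
2 branches closed, 2 open.
An open branch gives a countermodel: Y=true, Z=true (unmentioned atoms arbitrary); the premises hold there but the conclusion fails.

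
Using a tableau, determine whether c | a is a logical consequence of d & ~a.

Initial set: {(d & ~a); ~(c | a)}.
(d & ~a): α-rule — add d, ~a.
~(c | a): α-rule — add ~c, ~a.
○ open, literals {a=false, c=false, d=true}.
0 branches closed, 1 open.
An open branch gives a countermodel: a=false, c=false, d=true (unmentioned atoms arbitrary); the premises hold there but the conclusion fails.

No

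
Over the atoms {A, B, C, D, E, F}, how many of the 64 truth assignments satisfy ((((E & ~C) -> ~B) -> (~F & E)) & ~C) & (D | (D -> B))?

Initial set: {(((((E & ~C) -> ~B) -> (~F & E)) & ~C) & (D | (D -> B)))}.
(((((E & ~C) -> ~B) -> (~F & E)) & ~C) & (D | (D -> B))): α-rule — add ((((E & ~C) -> ~B) -> (~F & E)) & ~C), (D | (D -> B)).
((((E & ~C) -> ~B) -> (~F & E)) & ~C): α-rule — add (((E & ~C) -> ~B) -> (~F & E)), ~C.
(D | (D -> B)): β-rule — branch into D  //  (D -> B).
  branch 1 (add D):
    (((E & ~C) -> ~B) -> (~F & E)): β-rule — branch into ~((E & ~C) -> ~B)  //  (~F & E).
      branch 1.1 (add ~((E & ~C) -> ~B)):
        ~((E & ~C) -> ~B): α-rule — add (E & ~C), ~~B.
        (E & ~C): α-rule — add E, ~C.
        ○ open, literals {B=true, C=false, D=true, E=true}.
      branch 1.2 (add (~F & E)):
        (~F & E): α-rule — add ~F, E.
        ○ open, literals {C=false, D=true, E=true, F=false}.
  branch 2 (add (D -> B)):
    (((E & ~C) -> ~B) -> (~F & E)): β-rule — branch into ~((E & ~C) -> ~B)  //  (~F & E).
      branch 2.1 (add ~((E & ~C) -> ~B)):
        ~((E & ~C) -> ~B): α-rule — add (E & ~C), ~~B.
        (E & ~C): α-rule — add E, ~C.
        (D -> B): β-rule — branch into ~D  //  B.
          branch 2.1.1 (add ~D):
            ○ open, literals {B=true, C=false, D=false, E=true}.
          branch 2.1.2 (add B):
            ○ open, literals {B=true, C=false, E=true}.
      branch 2.2 (add (~F & E)):
        (~F & E): α-rule — add ~F, E.
        (D -> B): β-rule — branch into ~D  //  B.
          branch 2.2.1 (add ~D):
            ○ open, literals {C=false, D=false, E=true, F=false}.
          branch 2.2.2 (add B):
            ○ open, literals {B=true, C=false, E=true, F=false}.
0 branches closed, 6 open.
Each open branch fixes some atoms; the unmentioned ones are free. Counting distinct full assignments: branch {B=true, C=false, D=true, E=true} (A, F) contributes 4 new; branch {C=false, D=true, E=true, F=false} (A, B) contributes 2 new; branch {B=true, C=false, D=false, E=true} (A, F) contributes 4 new; branch {B=true, C=false, E=true} (A, D, F) contributes 0 new; branch {C=false, D=false, E=true, F=false} (A, B) contributes 2 new; branch {B=true, C=false, E=true, F=false} (A, D) contributes 0 new. Total: 12.

12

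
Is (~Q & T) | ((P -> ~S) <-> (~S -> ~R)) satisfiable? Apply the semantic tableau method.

Satisfiable

Initial set: {((~Q & T) | ((P -> ~S) <-> (~S -> ~R)))}.
((~Q & T) | ((P -> ~S) <-> (~S -> ~R))): β-rule — branch into (~Q & T)  //  ((P -> ~S) <-> (~S -> ~R)).
  branch 1 (add (~Q & T)):
    (~Q & T): α-rule — add ~Q, T.
    ○ open, literals {Q=F, T=T}.
  branch 2 (add ((P -> ~S) <-> (~S -> ~R))):
    ((P -> ~S) <-> (~S -> ~R)): β-rule — branch into (P -> ~S), (~S -> ~R)  //  ~(P -> ~S), ~(~S -> ~R).
      branch 2.1 (add (P -> ~S), (~S -> ~R)):
        (P -> ~S): β-rule — branch into ~P  //  ~S.
          branch 2.1.1 (add ~P):
            (~S -> ~R): β-rule — branch into ~~S  //  ~R.
              branch 2.1.1.1 (add ~~S):
                ○ open, literals {P=F, S=T}.
              branch 2.1.1.2 (add ~R):
                ○ open, literals {P=F, R=F}.
          branch 2.1.2 (add ~S):
            (~S -> ~R): β-rule — branch into ~~S  //  ~R.
              branch 2.1.2.1 (add ~~S):
                × closes — contains both S and ~S.
              branch 2.1.2.2 (add ~R):
                ○ open, literals {R=F, S=F}.
      branch 2.2 (add ~(P -> ~S), ~(~S -> ~R)):
        ~(P -> ~S): α-rule — add P, ~~S.
        ~(~S -> ~R): α-rule — add ~S, ~~R.
        × closes — contains both S and ~S.
2 branches closed, 4 open.
An open branch gives a satisfying assignment: Q=F, T=T.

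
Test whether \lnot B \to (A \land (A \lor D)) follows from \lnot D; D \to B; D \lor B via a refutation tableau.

Initial set: {\lnot D; (D \to B); (D \lor B); \lnot (\lnot B \to (A \land (A \lor D)))}.
\lnot (\lnot B \to (A \land (A \lor D))): α-rule — add \lnot B, \lnot (A \land (A \lor D)).
(D \to B): β-rule — branch into \lnot D  //  B.
  branch 1 (add \lnot D):
    (D \lor B): β-rule — branch into D  //  B.
      branch 1.1 (add D):
        × closes — contains both D and \lnot D.
      branch 1.2 (add B):
        × closes — contains both B and \lnot B.
  branch 2 (add B):
    × closes — contains both B and \lnot B.
All 3 branches close.
Every branch closed, so the premises entail the conclusion.

Yes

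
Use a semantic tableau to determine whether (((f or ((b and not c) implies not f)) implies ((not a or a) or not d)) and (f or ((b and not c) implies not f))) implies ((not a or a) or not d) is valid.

Assume the negation and expand:
Initial set: {not ((((f or ((b and not c) implies not f)) implies ((not a or a) or not d)) and (f or ((b and not c) implies not f))) implies ((not a or a) or not d))}.
not ((((f or ((b and not c) implies not f)) implies ((not a or a) or not d)) and (f or ((b and not c) implies not f))) implies ((not a or a) or not d)): α-rule — add (((f or ((b and not c) implies not f)) implies ((not a or a) or not d)) and (f or ((b and not c) implies not f))), not ((not a or a) or not d).
(((f or ((b and not c) implies not f)) implies ((not a or a) or not d)) and (f or ((b and not c) implies not f))): α-rule — add ((f or ((b and not c) implies not f)) implies ((not a or a) or not d)), (f or ((b and not c) implies not f)).
not ((not a or a) or not d): α-rule — add not (not a or a), not not d.
not (not a or a): α-rule — add not not a, not a.
× closes — contains both a and not a.
All 1 branch closes.
Every branch closed, so the negation is unsatisfiable and the formula is valid.

Valid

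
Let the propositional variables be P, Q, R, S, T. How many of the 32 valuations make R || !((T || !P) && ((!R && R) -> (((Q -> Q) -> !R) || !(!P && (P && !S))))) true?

20

Initial set: {(R || !((T || !P) && ((!R && R) -> (((Q -> Q) -> !R) || !(!P && (P && !S))))))}.
(R || !((T || !P) && ((!R && R) -> (((Q -> Q) -> !R) || !(!P && (P && !S)))))): β-rule — branch into R  //  !((T || !P) && ((!R && R) -> (((Q -> Q) -> !R) || !(!P && (P && !S))))).
  branch 1 (add R):
    ○ open, literals {R=true}.
  branch 2 (add !((T || !P) && ((!R && R) -> (((Q -> Q) -> !R) || !(!P && (P && !S)))))):
    !((T || !P) && ((!R && R) -> (((Q -> Q) -> !R) || !(!P && (P && !S))))): β-rule — branch into !(T || !P)  //  !((!R && R) -> (((Q -> Q) -> !R) || !(!P && (P && !S)))).
      branch 2.1 (add !(T || !P)):
        !(T || !P): α-rule — add !T, !!P.
        ○ open, literals {P=true, T=false}.
      branch 2.2 (add !((!R && R) -> (((Q -> Q) -> !R) || !(!P && (P && !S))))):
        !((!R && R) -> (((Q -> Q) -> !R) || !(!P && (P && !S)))): α-rule — add (!R && R), !(((Q -> Q) -> !R) || !(!P && (P && !S))).
        (!R && R): α-rule — add !R, R.
        × closes — contains both R and !R.
1 branch closed, 2 open.
Each open branch fixes some atoms; the unmentioned ones are free. Counting distinct full assignments: branch {R=true} (P, Q, S, T) contributes 16 new; branch {P=true, T=false} (Q, R, S) contributes 4 new. Total: 20.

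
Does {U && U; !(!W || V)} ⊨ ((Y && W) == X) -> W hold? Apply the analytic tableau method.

Yes

Initial set: {T (U && U); T !(!W || V); F (((Y && W) == X) -> W)}.
T (U && U): α-rule — add T U, T U.
T !(!W || V): α-rule — add F !W, F V.
F (((Y && W) == X) -> W): α-rule — add T ((Y && W) == X), F W.
× closes — contains both W and !W.
All 1 branch closes.
Every branch closed, so the premises entail the conclusion.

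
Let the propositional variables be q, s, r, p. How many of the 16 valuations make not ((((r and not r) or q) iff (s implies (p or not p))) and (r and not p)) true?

Initial set: {T not ((((r and not r) or q) iff (s implies (p or not p))) and (r and not p))}.
T not ((((r and not r) or q) iff (s implies (p or not p))) and (r and not p)): β-rule — branch into F (((r and not r) or q) iff (s implies (p or not p)))  //  F (r and not p).
  branch 1 (add F (((r and not r) or q) iff (s implies (p or not p)))):
    F (((r and not r) or q) iff (s implies (p or not p))): β-rule — branch into T ((r and not r) or q), F (s implies (p or not p))  //  F ((r and not r) or q), T (s implies (p or not p)).
      branch 1.1 (add T ((r and not r) or q), F (s implies (p or not p))):
        F (s implies (p or not p)): α-rule — add T s, F (p or not p).
        F (p or not p): α-rule — add F p, F not p.
        × closes — contains both p and not p.
      branch 1.2 (add F ((r and not r) or q), T (s implies (p or not p))):
        F ((r and not r) or q): α-rule — add F (r and not r), F q.
        T (s implies (p or not p)): β-rule — branch into F s  //  T (p or not p).
          branch 1.2.1 (add F s):
            F (r and not r): β-rule — branch into F r  //  F not r.
              branch 1.2.1.1 (add F r):
                ○ open, literals {q=false, r=false, s=false}.
              branch 1.2.1.2 (add F not r):
                ○ open, literals {q=false, r=true, s=false}.
          branch 1.2.2 (add T (p or not p)):
            F (r and not r): β-rule — branch into F r  //  F not r.
              branch 1.2.2.1 (add F r):
                T (p or not p): β-rule — branch into T p  //  T not p.
                  branch 1.2.2.1.1 (add T p):
                    ○ open, literals {p=true, q=false, r=false}.
                  branch 1.2.2.1.2 (add T not p):
                    ○ open, literals {p=false, q=false, r=false}.
              branch 1.2.2.2 (add F not r):
                T (p or not p): β-rule — branch into T p  //  T not p.
                  branch 1.2.2.2.1 (add T p):
                    ○ open, literals {p=true, q=false, r=true}.
                  branch 1.2.2.2.2 (add T not p):
                    ○ open, literals {p=false, q=false, r=true}.
  branch 2 (add F (r and not p)):
    F (r and not p): β-rule — branch into F r  //  F not p.
      branch 2.1 (add F r):
        ○ open, literals {r=false}.
      branch 2.2 (add F not p):
        ○ open, literals {p=true}.
1 branch closed, 8 open.
Each open branch fixes some atoms; the unmentioned ones are free. Counting distinct full assignments: branch {q=false, r=false, s=false} (p) contributes 2 new; branch {q=false, r=true, s=false} (p) contributes 2 new; branch {p=true, q=false, r=false} (s) contributes 1 new; branch {p=false, q=false, r=false} (s) contributes 1 new; branch {p=true, q=false, r=true} (s) contributes 1 new; branch {p=false, q=false, r=true} (s) contributes 1 new; branch {r=false} (q, s, p) contributes 4 new; branch {p=true} (q, s, r) contributes 2 new. Total: 14.

14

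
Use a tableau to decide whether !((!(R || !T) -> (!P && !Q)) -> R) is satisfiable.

Satisfiable

Initial set: {T !((!(R || !T) -> (!P && !Q)) -> R)}.
T !((!(R || !T) -> (!P && !Q)) -> R): α-rule — add T (!(R || !T) -> (!P && !Q)), F R.
T (!(R || !T) -> (!P && !Q)): β-rule — branch into F !(R || !T)  //  T (!P && !Q).
  branch 1 (add F !(R || !T)):
    F !(R || !T): β-rule — branch into T R  //  T !T.
      branch 1.1 (add T R):
        × closes — contains both R and !R.
      branch 1.2 (add T !T):
        ○ open, literals {R=false, T=false}.
  branch 2 (add T (!P && !Q)):
    T (!P && !Q): α-rule — add T !P, T !Q.
    ○ open, literals {P=false, Q=false, R=false}.
1 branch closed, 2 open.
An open branch gives a satisfying assignment: R=false, T=false.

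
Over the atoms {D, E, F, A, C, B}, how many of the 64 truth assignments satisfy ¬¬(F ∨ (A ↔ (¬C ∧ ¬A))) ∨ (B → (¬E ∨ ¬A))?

Initial set: {(¬¬(F ∨ (A ↔ (¬C ∧ ¬A))) ∨ (B → (¬E ∨ ¬A)))}.
(¬¬(F ∨ (A ↔ (¬C ∧ ¬A))) ∨ (B → (¬E ∨ ¬A))): β-rule — branch into ¬¬(F ∨ (A ↔ (¬C ∧ ¬A)))  //  (B → (¬E ∨ ¬A)).
  branch 1 (add ¬¬(F ∨ (A ↔ (¬C ∧ ¬A)))):
    ¬¬(F ∨ (A ↔ (¬C ∧ ¬A))): drop double negation, giving (F ∨ (A ↔ (¬C ∧ ¬A))).
    (F ∨ (A ↔ (¬C ∧ ¬A))): β-rule — branch into F  //  (A ↔ (¬C ∧ ¬A)).
      branch 1.1 (add F):
        ○ open, literals {F=T}.
      branch 1.2 (add (A ↔ (¬C ∧ ¬A))):
        (A ↔ (¬C ∧ ¬A)): β-rule — branch into A, (¬C ∧ ¬A)  //  ¬A, ¬(¬C ∧ ¬A).
          branch 1.2.1 (add A, (¬C ∧ ¬A)):
            (¬C ∧ ¬A): α-rule — add ¬C, ¬A.
            × closes — contains both A and ¬A.
          branch 1.2.2 (add ¬A, ¬(¬C ∧ ¬A)):
            ¬(¬C ∧ ¬A): β-rule — branch into ¬¬C  //  ¬¬A.
              branch 1.2.2.1 (add ¬¬C):
                ○ open, literals {A=F, C=T}.
              branch 1.2.2.2 (add ¬¬A):
                × closes — contains both A and ¬A.
  branch 2 (add (B → (¬E ∨ ¬A))):
    (B → (¬E ∨ ¬A)): β-rule — branch into ¬B  //  (¬E ∨ ¬A).
      branch 2.1 (add ¬B):
        ○ open, literals {B=F}.
      branch 2.2 (add (¬E ∨ ¬A)):
        (¬E ∨ ¬A): β-rule — branch into ¬E  //  ¬A.
          branch 2.2.1 (add ¬E):
            ○ open, literals {E=F}.
          branch 2.2.2 (add ¬A):
            ○ open, literals {A=F}.
2 branches closed, 5 open.
Each open branch fixes some atoms; the unmentioned ones are free. Counting distinct full assignments: branch {F=T} (D, E, A, C, B) contributes 32 new; branch {A=F, C=T} (D, E, F, B) contributes 8 new; branch {B=F} (D, E, F, A, C) contributes 12 new; branch {E=F} (D, F, A, C, B) contributes 6 new; branch {A=F} (D, E, F, C, B) contributes 2 new. Total: 60.

60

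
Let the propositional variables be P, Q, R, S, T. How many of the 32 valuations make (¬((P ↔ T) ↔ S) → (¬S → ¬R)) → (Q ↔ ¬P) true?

18

Initial set: {((¬((P ↔ T) ↔ S) → (¬S → ¬R)) → (Q ↔ ¬P))}.
((¬((P ↔ T) ↔ S) → (¬S → ¬R)) → (Q ↔ ¬P)): β-rule — branch into ¬(¬((P ↔ T) ↔ S) → (¬S → ¬R))  //  (Q ↔ ¬P).
  branch 1 (add ¬(¬((P ↔ T) ↔ S) → (¬S → ¬R))):
    ¬(¬((P ↔ T) ↔ S) → (¬S → ¬R)): α-rule — add ¬((P ↔ T) ↔ S), ¬(¬S → ¬R).
    ¬(¬S → ¬R): α-rule — add ¬S, ¬¬R.
    ¬((P ↔ T) ↔ S): β-rule — branch into (P ↔ T), ¬S  //  ¬(P ↔ T), S.
      branch 1.1 (add (P ↔ T), ¬S):
        (P ↔ T): β-rule — branch into P, T  //  ¬P, ¬T.
          branch 1.1.1 (add P, T):
            ○ open, literals {P=T, R=T, S=F, T=T}.
          branch 1.1.2 (add ¬P, ¬T):
            ○ open, literals {P=F, R=T, S=F, T=F}.
      branch 1.2 (add ¬(P ↔ T), S):
        × closes — contains both S and ¬S.
  branch 2 (add (Q ↔ ¬P)):
    (Q ↔ ¬P): β-rule — branch into Q, ¬P  //  ¬Q, ¬¬P.
      branch 2.1 (add Q, ¬P):
        ○ open, literals {P=F, Q=T}.
      branch 2.2 (add ¬Q, ¬¬P):
        ○ open, literals {P=T, Q=F}.
1 branch closed, 4 open.
Each open branch fixes some atoms; the unmentioned ones are free. Counting distinct full assignments: branch {P=T, R=T, S=F, T=T} (Q) contributes 2 new; branch {P=F, R=T, S=F, T=F} (Q) contributes 2 new; branch {P=F, Q=T} (R, S, T) contributes 7 new; branch {P=T, Q=F} (R, S, T) contributes 7 new. Total: 18.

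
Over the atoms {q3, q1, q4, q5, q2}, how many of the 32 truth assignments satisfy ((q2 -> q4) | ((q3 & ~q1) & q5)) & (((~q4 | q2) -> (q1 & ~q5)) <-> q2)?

Initial set: {(((q2 -> q4) | ((q3 & ~q1) & q5)) & (((~q4 | q2) -> (q1 & ~q5)) <-> q2))}.
(((q2 -> q4) | ((q3 & ~q1) & q5)) & (((~q4 | q2) -> (q1 & ~q5)) <-> q2)): α-rule — add ((q2 -> q4) | ((q3 & ~q1) & q5)), (((~q4 | q2) -> (q1 & ~q5)) <-> q2).
((q2 -> q4) | ((q3 & ~q1) & q5)): β-rule — branch into (q2 -> q4)  //  ((q3 & ~q1) & q5).
  branch 1 (add (q2 -> q4)):
    (((~q4 | q2) -> (q1 & ~q5)) <-> q2): β-rule — branch into ((~q4 | q2) -> (q1 & ~q5)), q2  //  ~((~q4 | q2) -> (q1 & ~q5)), ~q2.
      branch 1.1 (add ((~q4 | q2) -> (q1 & ~q5)), q2):
        (q2 -> q4): β-rule — branch into ~q2  //  q4.
          branch 1.1.1 (add ~q2):
            × closes — contains both q2 and ~q2.
          branch 1.1.2 (add q4):
            ((~q4 | q2) -> (q1 & ~q5)): β-rule — branch into ~(~q4 | q2)  //  (q1 & ~q5).
              branch 1.1.2.1 (add ~(~q4 | q2)):
                ~(~q4 | q2): α-rule — add ~~q4, ~q2.
                × closes — contains both q2 and ~q2.
              branch 1.1.2.2 (add (q1 & ~q5)):
                (q1 & ~q5): α-rule — add q1, ~q5.
                ○ open, literals {q1=T, q2=T, q4=T, q5=F}.
      branch 1.2 (add ~((~q4 | q2) -> (q1 & ~q5)), ~q2):
        ~((~q4 | q2) -> (q1 & ~q5)): α-rule — add (~q4 | q2), ~(q1 & ~q5).
        (q2 -> q4): β-rule — branch into ~q2  //  q4.
          branch 1.2.1 (add ~q2):
            (~q4 | q2): β-rule — branch into ~q4  //  q2.
              branch 1.2.1.1 (add ~q4):
                ~(q1 & ~q5): β-rule — branch into ~q1  //  ~~q5.
                  branch 1.2.1.1.1 (add ~q1):
                    ○ open, literals {q1=F, q2=F, q4=F}.
                  branch 1.2.1.1.2 (add ~~q5):
                    ○ open, literals {q2=F, q4=F, q5=T}.
              branch 1.2.1.2 (add q2):
                × closes — contains both q2 and ~q2.
          branch 1.2.2 (add q4):
            (~q4 | q2): β-rule — branch into ~q4  //  q2.
              branch 1.2.2.1 (add ~q4):
                × closes — contains both q4 and ~q4.
              branch 1.2.2.2 (add q2):
                × closes — contains both q2 and ~q2.
  branch 2 (add ((q3 & ~q1) & q5)):
    ((q3 & ~q1) & q5): α-rule — add (q3 & ~q1), q5.
    (q3 & ~q1): α-rule — add q3, ~q1.
    (((~q4 | q2) -> (q1 & ~q5)) <-> q2): β-rule — branch into ((~q4 | q2) -> (q1 & ~q5)), q2  //  ~((~q4 | q2) -> (q1 & ~q5)), ~q2.
      branch 2.1 (add ((~q4 | q2) -> (q1 & ~q5)), q2):
        ((~q4 | q2) -> (q1 & ~q5)): β-rule — branch into ~(~q4 | q2)  //  (q1 & ~q5).
          branch 2.1.1 (add ~(~q4 | q2)):
            ~(~q4 | q2): α-rule — add ~~q4, ~q2.
            × closes — contains both q2 and ~q2.
          branch 2.1.2 (add (q1 & ~q5)):
            (q1 & ~q5): α-rule — add q1, ~q5.
            × closes — contains both q1 and ~q1.
      branch 2.2 (add ~((~q4 | q2) -> (q1 & ~q5)), ~q2):
        ~((~q4 | q2) -> (q1 & ~q5)): α-rule — add (~q4 | q2), ~(q1 & ~q5).
        (~q4 | q2): β-rule — branch into ~q4  //  q2.
          branch 2.2.1 (add ~q4):
            ~(q1 & ~q5): β-rule — branch into ~q1  //  ~~q5.
              branch 2.2.1.1 (add ~q1):
                ○ open, literals {q1=F, q2=F, q3=T, q4=F, q5=T}.
              branch 2.2.1.2 (add ~~q5):
                ○ open, literals {q1=F, q2=F, q3=T, q4=F, q5=T}.
          branch 2.2.2 (add q2):
            × closes — contains both q2 and ~q2.
8 branches closed, 5 open.
Each open branch fixes some atoms; the unmentioned ones are free. Counting distinct full assignments: branch {q1=T, q2=T, q4=T, q5=F} (q3) contributes 2 new; branch {q1=F, q2=F, q4=F} (q3, q5) contributes 4 new; branch {q2=F, q4=F, q5=T} (q3, q1) contributes 2 new; branch {q1=F, q2=F, q3=T, q4=F, q5=T} (none free) contributes 0 new; branch {q1=F, q2=F, q3=T, q4=F, q5=T} (none free) contributes 0 new. Total: 8.

8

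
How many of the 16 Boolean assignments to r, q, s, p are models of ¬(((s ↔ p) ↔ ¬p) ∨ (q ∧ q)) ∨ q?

Initial set: {(¬(((s ↔ p) ↔ ¬p) ∨ (q ∧ q)) ∨ q)}.
(¬(((s ↔ p) ↔ ¬p) ∨ (q ∧ q)) ∨ q): β-rule — branch into ¬(((s ↔ p) ↔ ¬p) ∨ (q ∧ q))  //  q.
  branch 1 (add ¬(((s ↔ p) ↔ ¬p) ∨ (q ∧ q))):
    ¬(((s ↔ p) ↔ ¬p) ∨ (q ∧ q)): α-rule — add ¬((s ↔ p) ↔ ¬p), ¬(q ∧ q).
    ¬((s ↔ p) ↔ ¬p): β-rule — branch into (s ↔ p), ¬¬p  //  ¬(s ↔ p), ¬p.
      branch 1.1 (add (s ↔ p), ¬¬p):
        ¬(q ∧ q): β-rule — branch into ¬q  //  ¬q.
          branch 1.1.1 (add ¬q):
            (s ↔ p): β-rule — branch into s, p  //  ¬s, ¬p.
              branch 1.1.1.1 (add s, p):
                ○ open, literals {p=T, q=F, s=T}.
              branch 1.1.1.2 (add ¬s, ¬p):
                × closes — contains both p and ¬p.
          branch 1.1.2 (add ¬q):
            (s ↔ p): β-rule — branch into s, p  //  ¬s, ¬p.
              branch 1.1.2.1 (add s, p):
                ○ open, literals {p=T, q=F, s=T}.
              branch 1.1.2.2 (add ¬s, ¬p):
                × closes — contains both p and ¬p.
      branch 1.2 (add ¬(s ↔ p), ¬p):
        ¬(q ∧ q): β-rule — branch into ¬q  //  ¬q.
          branch 1.2.1 (add ¬q):
            ¬(s ↔ p): β-rule — branch into s, ¬p  //  ¬s, p.
              branch 1.2.1.1 (add s, ¬p):
                ○ open, literals {p=F, q=F, s=T}.
              branch 1.2.1.2 (add ¬s, p):
                × closes — contains both p and ¬p.
          branch 1.2.2 (add ¬q):
            ¬(s ↔ p): β-rule — branch into s, ¬p  //  ¬s, p.
              branch 1.2.2.1 (add s, ¬p):
                ○ open, literals {p=F, q=F, s=T}.
              branch 1.2.2.2 (add ¬s, p):
                × closes — contains both p and ¬p.
  branch 2 (add q):
    ○ open, literals {q=T}.
4 branches closed, 5 open.
Each open branch fixes some atoms; the unmentioned ones are free. Counting distinct full assignments: branch {p=T, q=F, s=T} (r) contributes 2 new; branch {p=T, q=F, s=T} (r) contributes 0 new; branch {p=F, q=F, s=T} (r) contributes 2 new; branch {p=F, q=F, s=T} (r) contributes 0 new; branch {q=T} (r, s, p) contributes 8 new. Total: 12.

12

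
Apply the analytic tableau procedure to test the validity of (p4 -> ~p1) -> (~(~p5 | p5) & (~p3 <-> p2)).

Not valid

Assume the negation and expand:
Initial set: {~((p4 -> ~p1) -> (~(~p5 | p5) & (~p3 <-> p2)))}.
~((p4 -> ~p1) -> (~(~p5 | p5) & (~p3 <-> p2))): α-rule — add (p4 -> ~p1), ~(~(~p5 | p5) & (~p3 <-> p2)).
(p4 -> ~p1): β-rule — branch into ~p4  //  ~p1.
  branch 1 (add ~p4):
    ~(~(~p5 | p5) & (~p3 <-> p2)): β-rule — branch into ~~(~p5 | p5)  //  ~(~p3 <-> p2).
      branch 1.1 (add ~~(~p5 | p5)):
        ~~(~p5 | p5): β-rule — branch into ~p5  //  p5.
          branch 1.1.1 (add ~p5):
            ○ open, literals {p4=F, p5=F}.
          branch 1.1.2 (add p5):
            ○ open, literals {p4=F, p5=T}.
      branch 1.2 (add ~(~p3 <-> p2)):
        ~(~p3 <-> p2): β-rule — branch into ~p3, ~p2  //  ~~p3, p2.
          branch 1.2.1 (add ~p3, ~p2):
            ○ open, literals {p2=F, p3=F, p4=F}.
          branch 1.2.2 (add ~~p3, p2):
            ○ open, literals {p2=T, p3=T, p4=F}.
  branch 2 (add ~p1):
    ~(~(~p5 | p5) & (~p3 <-> p2)): β-rule — branch into ~~(~p5 | p5)  //  ~(~p3 <-> p2).
      branch 2.1 (add ~~(~p5 | p5)):
        ~~(~p5 | p5): β-rule — branch into ~p5  //  p5.
          branch 2.1.1 (add ~p5):
            ○ open, literals {p1=F, p5=F}.
          branch 2.1.2 (add p5):
            ○ open, literals {p1=F, p5=T}.
      branch 2.2 (add ~(~p3 <-> p2)):
        ~(~p3 <-> p2): β-rule — branch into ~p3, ~p2  //  ~~p3, p2.
          branch 2.2.1 (add ~p3, ~p2):
            ○ open, literals {p1=F, p2=F, p3=F}.
          branch 2.2.2 (add ~~p3, p2):
            ○ open, literals {p1=F, p2=T, p3=T}.
0 branches closed, 8 open.
An open branch gives a countermodel: p4=F, p5=F (unmentioned atoms arbitrary); under it the original formula is false.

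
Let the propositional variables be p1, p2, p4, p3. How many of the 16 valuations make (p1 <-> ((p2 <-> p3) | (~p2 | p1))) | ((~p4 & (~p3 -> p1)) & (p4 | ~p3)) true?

Initial set: {((p1 <-> ((p2 <-> p3) | (~p2 | p1))) | ((~p4 & (~p3 -> p1)) & (p4 | ~p3)))}.
((p1 <-> ((p2 <-> p3) | (~p2 | p1))) | ((~p4 & (~p3 -> p1)) & (p4 | ~p3))): β-rule — branch into (p1 <-> ((p2 <-> p3) | (~p2 | p1)))  //  ((~p4 & (~p3 -> p1)) & (p4 | ~p3)).
  branch 1 (add (p1 <-> ((p2 <-> p3) | (~p2 | p1)))):
    (p1 <-> ((p2 <-> p3) | (~p2 | p1))): β-rule — branch into p1, ((p2 <-> p3) | (~p2 | p1))  //  ~p1, ~((p2 <-> p3) | (~p2 | p1)).
      branch 1.1 (add p1, ((p2 <-> p3) | (~p2 | p1))):
        ((p2 <-> p3) | (~p2 | p1)): β-rule — branch into (p2 <-> p3)  //  (~p2 | p1).
          branch 1.1.1 (add (p2 <-> p3)):
            (p2 <-> p3): β-rule — branch into p2, p3  //  ~p2, ~p3.
              branch 1.1.1.1 (add p2, p3):
                ○ open, literals {p1=1, p2=1, p3=1}.
              branch 1.1.1.2 (add ~p2, ~p3):
                ○ open, literals {p1=1, p2=0, p3=0}.
          branch 1.1.2 (add (~p2 | p1)):
            (~p2 | p1): β-rule — branch into ~p2  //  p1.
              branch 1.1.2.1 (add ~p2):
                ○ open, literals {p1=1, p2=0}.
              branch 1.1.2.2 (add p1):
                ○ open, literals {p1=1}.
      branch 1.2 (add ~p1, ~((p2 <-> p3) | (~p2 | p1))):
        ~((p2 <-> p3) | (~p2 | p1)): α-rule — add ~(p2 <-> p3), ~(~p2 | p1).
        ~(~p2 | p1): α-rule — add ~~p2, ~p1.
        ~(p2 <-> p3): β-rule — branch into p2, ~p3  //  ~p2, p3.
          branch 1.2.1 (add p2, ~p3):
            ○ open, literals {p1=0, p2=1, p3=0}.
          branch 1.2.2 (add ~p2, p3):
            × closes — contains both p2 and ~p2.
  branch 2 (add ((~p4 & (~p3 -> p1)) & (p4 | ~p3))):
    ((~p4 & (~p3 -> p1)) & (p4 | ~p3)): α-rule — add (~p4 & (~p3 -> p1)), (p4 | ~p3).
    (~p4 & (~p3 -> p1)): α-rule — add ~p4, (~p3 -> p1).
    (p4 | ~p3): β-rule — branch into p4  //  ~p3.
      branch 2.1 (add p4):
        × closes — contains both p4 and ~p4.
      branch 2.2 (add ~p3):
        (~p3 -> p1): β-rule — branch into ~~p3  //  p1.
          branch 2.2.1 (add ~~p3):
            × closes — contains both p3 and ~p3.
          branch 2.2.2 (add p1):
            ○ open, literals {p1=1, p3=0, p4=0}.
3 branches closed, 6 open.
Each open branch fixes some atoms; the unmentioned ones are free. Counting distinct full assignments: branch {p1=1, p2=1, p3=1} (p4) contributes 2 new; branch {p1=1, p2=0, p3=0} (p4) contributes 2 new; branch {p1=1, p2=0} (p4, p3) contributes 2 new; branch {p1=1} (p2, p4, p3) contributes 2 new; branch {p1=0, p2=1, p3=0} (p4) contributes 2 new; branch {p1=1, p3=0, p4=0} (p2) contributes 0 new. Total: 10.

10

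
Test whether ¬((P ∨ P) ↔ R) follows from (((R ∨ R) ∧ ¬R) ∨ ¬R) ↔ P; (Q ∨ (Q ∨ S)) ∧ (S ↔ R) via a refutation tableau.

Initial set: {((((R ∨ R) ∧ ¬R) ∨ ¬R) ↔ P); ((Q ∨ (Q ∨ S)) ∧ (S ↔ R)); ¬¬((P ∨ P) ↔ R)}.
((Q ∨ (Q ∨ S)) ∧ (S ↔ R)): α-rule — add (Q ∨ (Q ∨ S)), (S ↔ R).
((((R ∨ R) ∧ ¬R) ∨ ¬R) ↔ P): β-rule — branch into (((R ∨ R) ∧ ¬R) ∨ ¬R), P  //  ¬(((R ∨ R) ∧ ¬R) ∨ ¬R), ¬P.
  branch 1 (add (((R ∨ R) ∧ ¬R) ∨ ¬R), P):
    ¬¬((P ∨ P) ↔ R): β-rule — branch into (P ∨ P), R  //  ¬(P ∨ P), ¬R.
      branch 1.1 (add (P ∨ P), R):
        (Q ∨ (Q ∨ S)): β-rule — branch into Q  //  (Q ∨ S).
          branch 1.1.1 (add Q):
            (S ↔ R): β-rule — branch into S, R  //  ¬S, ¬R.
              branch 1.1.1.1 (add S, R):
                (((R ∨ R) ∧ ¬R) ∨ ¬R): β-rule — branch into ((R ∨ R) ∧ ¬R)  //  ¬R.
                  branch 1.1.1.1.1 (add ((R ∨ R) ∧ ¬R)):
                    ((R ∨ R) ∧ ¬R): α-rule — add (R ∨ R), ¬R.
                    × closes — contains both R and ¬R.
                  branch 1.1.1.1.2 (add ¬R):
                    × closes — contains both R and ¬R.
              branch 1.1.1.2 (add ¬S, ¬R):
                × closes — contains both R and ¬R.
          branch 1.1.2 (add (Q ∨ S)):
            (S ↔ R): β-rule — branch into S, R  //  ¬S, ¬R.
              branch 1.1.2.1 (add S, R):
                (((R ∨ R) ∧ ¬R) ∨ ¬R): β-rule — branch into ((R ∨ R) ∧ ¬R)  //  ¬R.
                  branch 1.1.2.1.1 (add ((R ∨ R) ∧ ¬R)):
                    ((R ∨ R) ∧ ¬R): α-rule — add (R ∨ R), ¬R.
                    × closes — contains both R and ¬R.
                  branch 1.1.2.1.2 (add ¬R):
                    × closes — contains both R and ¬R.
              branch 1.1.2.2 (add ¬S, ¬R):
                × closes — contains both R and ¬R.
      branch 1.2 (add ¬(P ∨ P), ¬R):
        ¬(P ∨ P): α-rule — add ¬P, ¬P.
        × closes — contains both P and ¬P.
  branch 2 (add ¬(((R ∨ R) ∧ ¬R) ∨ ¬R), ¬P):
    ¬(((R ∨ R) ∧ ¬R) ∨ ¬R): α-rule — add ¬((R ∨ R) ∧ ¬R), ¬¬R.
    ¬¬((P ∨ P) ↔ R): β-rule — branch into (P ∨ P), R  //  ¬(P ∨ P), ¬R.
      branch 2.1 (add (P ∨ P), R):
        (Q ∨ (Q ∨ S)): β-rule — branch into Q  //  (Q ∨ S).
          branch 2.1.1 (add Q):
            (S ↔ R): β-rule — branch into S, R  //  ¬S, ¬R.
              branch 2.1.1.1 (add S, R):
                ¬((R ∨ R) ∧ ¬R): β-rule — branch into ¬(R ∨ R)  //  ¬¬R.
                  branch 2.1.1.1.1 (add ¬(R ∨ R)):
                    ¬(R ∨ R): α-rule — add ¬R, ¬R.
                    × closes — contains both R and ¬R.
                  branch 2.1.1.1.2 (add ¬¬R):
                    (P ∨ P): β-rule — branch into P  //  P.
                      branch 2.1.1.1.2.1 (add P):
                        × closes — contains both P and ¬P.
                      branch 2.1.1.1.2.2 (add P):
                        × closes — contains both P and ¬P.
              branch 2.1.1.2 (add ¬S, ¬R):
                × closes — contains both R and ¬R.
          branch 2.1.2 (add (Q ∨ S)):
            (S ↔ R): β-rule — branch into S, R  //  ¬S, ¬R.
              branch 2.1.2.1 (add S, R):
                ¬((R ∨ R) ∧ ¬R): β-rule — branch into ¬(R ∨ R)  //  ¬¬R.
                  branch 2.1.2.1.1 (add ¬(R ∨ R)):
                    ¬(R ∨ R): α-rule — add ¬R, ¬R.
                    × closes — contains both R and ¬R.
                  branch 2.1.2.1.2 (add ¬¬R):
                    (P ∨ P): β-rule — branch into P  //  P.
                      branch 2.1.2.1.2.1 (add P):
                        × closes — contains both P and ¬P.
                      branch 2.1.2.1.2.2 (add P):
                        × closes — contains both P and ¬P.
              branch 2.1.2.2 (add ¬S, ¬R):
                × closes — contains both R and ¬R.
      branch 2.2 (add ¬(P ∨ P), ¬R):
        × closes — contains both R and ¬R.
All 16 branches close.
Every branch closed, so the premises entail the conclusion.

Yes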